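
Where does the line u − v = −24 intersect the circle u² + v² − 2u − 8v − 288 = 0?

From the line, v = u + 24. Substituting:
2u² + 38u + 96 = 0  ⟹  u² + 19u + 48 = 0
u = −3 or u = −16, giving (−3, 21) and (−16, 8).

(−16, 8) and (−3, 21)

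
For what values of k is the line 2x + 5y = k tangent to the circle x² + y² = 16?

The line touches the circle iff its distance from (0, 0) is 4:
|2·0 + 5·0 − k| / √29 = 4
|k| = 4√29.

k = ±4√29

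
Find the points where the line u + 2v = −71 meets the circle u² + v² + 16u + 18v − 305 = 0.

Express v = (−71 − u)/2 and substitute into the circle:
5u² + 170u + 1265 = 0  ⟹  u² + 34u + 253 = 0
u = −11 or u = −23, giving (−11, −30) and (−23, −24).

(−23, −24) and (−11, −30)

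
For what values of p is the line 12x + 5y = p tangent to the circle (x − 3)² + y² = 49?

Tangency holds when the distance from the centre (3, 0) to the line equals the radius 7:
|12·3 + 5·0 − p| / √169 = 7
|p − (36)| = 7·13, so p = 127 or p = −55.

p = −55 or p = 127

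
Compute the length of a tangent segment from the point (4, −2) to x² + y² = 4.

With centre O = (0, 0), |OP|² = 20 and r² = 4.
The tangent meets the radius at right angles, so tangent² = |PO|² − r² = 20 − 4 = 16.

4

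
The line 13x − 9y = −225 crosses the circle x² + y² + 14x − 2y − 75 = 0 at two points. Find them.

(−18, −1) and (−9, 12)

Express y = (225 + 13x)/9 and substitute into the circle:
250x² + 6750x + 40500 = 0  ⟹  x² + 27x + 162 = 0
x = −9 or x = −18, giving (−9, 12) and (−18, −1).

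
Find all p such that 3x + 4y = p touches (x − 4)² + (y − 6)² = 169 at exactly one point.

p = −29 or p = 101

Tangency holds when the distance from the centre (4, 6) to the line equals the radius 13:
|3·4 + 4·6 − p| / √25 = 13
|p − (36)| = 13·5, so p = 101 or p = −29.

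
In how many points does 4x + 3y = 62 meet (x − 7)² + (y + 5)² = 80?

Substituting the line into the circle gives 25x² − 742x + 5650 = 0.
Δ = 550564 − 565000 = −14436.
No real roots: the line does not meet the circle.

0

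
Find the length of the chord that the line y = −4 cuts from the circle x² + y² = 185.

26

Centre (0, 0), r² = 185. Perpendicular distance d from centre to line = |4| / √1 = 4.
Half the chord is √(r² − d²) = √(169), so the full chord is 26.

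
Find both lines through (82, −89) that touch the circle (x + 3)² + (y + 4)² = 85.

Let a tangent through (82, −89) have slope m. Its distance from (−3, −4) must equal √85:
[m·(−85) − (85)]² = 85(m² + 1)
42m² + 85m + 42 = 0, so m = −7/6 or m = −6/7.
With m = −7/6: 7x + 6y = 40. With m = −6/7: 6x + 7y = −131.

7x + 6y = 40 and 6x + 7y = −131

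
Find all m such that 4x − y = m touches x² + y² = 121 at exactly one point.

The line touches the circle iff its distance from (0, 0) is 11:
|4·0 − 1·0 − m| / √17 = 11
|m| = 11√17.

m = ±11√17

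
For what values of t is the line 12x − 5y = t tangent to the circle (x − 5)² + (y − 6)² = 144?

t = −126 or t = 186

The line touches the circle iff its distance from (5, 6) is 12:
|12·5 − 5·6 − t| / √169 = 12
|t − (30)| = 12·13, so t = 186 or t = −126.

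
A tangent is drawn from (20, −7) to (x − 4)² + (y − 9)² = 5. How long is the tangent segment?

13√3

The centre is (4, 9) and r = √5. The square of the distance from P to the centre is 256 + 256 = 512.
Power of the point: PT² = |PO|² − r² = 507, so PT = 13√3.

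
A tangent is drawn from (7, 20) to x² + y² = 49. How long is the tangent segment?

Centre (0, 0), r² = 49. |PO|² = (7)² + (20)² = 449.
The tangent meets the radius at right angles, so tangent² = |PO|² − r² = 449 − 49 = 400.

20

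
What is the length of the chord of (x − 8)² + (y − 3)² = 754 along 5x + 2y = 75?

10√29

The distance from (8, 3) to the line is 29/√29, and r² = 754.
Half the chord is √(r² − d²) = √(725), so the full chord is 10√29.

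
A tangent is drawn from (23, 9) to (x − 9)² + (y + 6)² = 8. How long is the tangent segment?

√413

The centre is (9, −6) and r = 2√2. The square of the distance from P to the centre is 196 + 225 = 421.
The tangent meets the radius at right angles, so tangent² = |PO|² − r² = 421 − 8 = 413.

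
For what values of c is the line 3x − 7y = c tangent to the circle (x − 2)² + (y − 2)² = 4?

c = −8 ± 2√58

The line touches the circle iff its distance from (2, 2) is 2:
|3·2 − 7·2 − c| / √58 = 2
|c − (−8)| = 2√58.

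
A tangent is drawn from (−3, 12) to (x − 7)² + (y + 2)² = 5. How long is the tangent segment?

√291

With centre O = (7, −2), |OP|² = 296 and r² = 5.
The tangent meets the radius at right angles, so tangent² = |PO|² − r² = 296 − 5 = 291.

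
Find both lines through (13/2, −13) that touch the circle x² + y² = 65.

A line y − (−13) = m(x − (13/2)) is tangent when its distance from (0, 0) is √65:
[m·(−13/2) − (13)]² = 65(m² + 1)
7m² − 52m − 32 = 0, so m = 8 or m = −4/7.
Through (13/2, −13) these give 8x − y = 65 and 4x + 7y = −65.

8x − y = 65 and 4x + 7y = −65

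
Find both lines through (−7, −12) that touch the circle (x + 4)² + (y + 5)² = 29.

5x + 2y = −59 and 2x − 5y = 46

A line y − (−12) = m(x − (−7)) is tangent when its distance from (−4, −5) is √29:
[m·(3) − (7)]² = 29(m² + 1)
10m² + 21m − 10 = 0, so m = −5/2 or m = 2/5.
Through (−7, −12) these give 5x + 2y = −59 and 2x − 5y = 46.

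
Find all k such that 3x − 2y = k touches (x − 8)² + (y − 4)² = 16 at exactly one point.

k = 16 ± 4√13

Tangency holds when the distance from the centre (8, 4) to the line equals the radius 4:
|3·8 − 2·4 − k| / √13 = 4
|k − (16)| = 4√13.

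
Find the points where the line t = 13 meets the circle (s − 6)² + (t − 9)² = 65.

(−1, 13) and (13, 13)

From the line, t = 13. Substituting:
s² − 12s − 13 = 0
s = 13 or s = −1, giving (13, 13) and (−1, 13).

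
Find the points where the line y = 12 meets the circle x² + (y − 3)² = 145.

Express y = 12 and substitute into the circle:
x² − 64 = 0
x = 8 or x = −8, giving (8, 12) and (−8, 12).

(−8, 12) and (8, 12)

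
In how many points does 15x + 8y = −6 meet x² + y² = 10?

2

Substituting the line into the circle gives 289x² + 180x − 604 = 0.
Discriminant = (180)² − 4·289·(−604) = 730624 > 0.
Two real roots: the line is a secant.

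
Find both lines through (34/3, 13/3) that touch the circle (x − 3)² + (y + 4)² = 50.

Let a tangent through (34/3, 13/3) have slope m. Its distance from (3, −4) must equal 5√2:
[m·(−25/3) − (−25/3)]² = 50(m² + 1)
7m² − 50m + 7 = 0, so m = 7 or m = 1/7.
Through (34/3, 13/3) these give 7x − y = 75 and x − 7y = −19.

7x − y = 75 and x − 7y = −19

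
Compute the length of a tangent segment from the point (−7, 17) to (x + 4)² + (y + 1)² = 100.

The centre is (−4, −1) and r = 10. The square of the distance from P to the centre is 9 + 324 = 333.
Power of the point: PT² = |PO|² − r² = 233, so PT = √233.

√233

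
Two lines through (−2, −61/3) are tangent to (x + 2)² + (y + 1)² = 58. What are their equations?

7x − 3y = 47 and 7x + 3y = −75

Let a tangent through (−2, −61/3) have slope m. Its distance from (−2, −1) must equal √58:
(0m − (58/3))² = 58(m² + 1)
9m² − 49 = 0, so m = 7/3 or m = −7/3.
Through (−2, −61/3) these give 7x − 3y = 47 and 7x + 3y = −75.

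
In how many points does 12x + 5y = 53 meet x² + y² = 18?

Substituting the line into the circle gives 169x² − 1272x + 2359 = 0.
Discriminant = (−1272)² − 4·169·(2359) = 23300 > 0.
Two real roots: the line is a secant.

2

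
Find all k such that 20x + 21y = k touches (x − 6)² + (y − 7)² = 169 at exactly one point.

For a tangent, require d(centre, line) = r = 13.
|20·6 + 21·7 − k| / √841 = 13
|k − (267)| = 13·29, so k = 644 or k = −110.

k = −110 or k = 644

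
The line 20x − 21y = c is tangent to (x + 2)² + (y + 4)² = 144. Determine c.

c = −304 or c = 392

Tangency holds when the distance from the centre (−2, −4) to the line equals the radius 12:
|20·(−2) − 21·(−4) − c| / √841 = 12
|c − (44)| = 12·29, so c = 392 or c = −304.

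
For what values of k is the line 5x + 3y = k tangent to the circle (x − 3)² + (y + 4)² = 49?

For a tangent, require d(centre, line) = r = 7.
|5·3 + 3·(−4) − k| / √34 = 7
|k − (3)| = 7√34.

k = 3 ± 7√34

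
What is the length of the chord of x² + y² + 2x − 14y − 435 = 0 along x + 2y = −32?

Substitute y = (−32 − x)/2:
5x² + 100x + 180 = 0  ⟹  x² + 20x + 36 = 0
x = −2 or x = −18, giving (−2, −15) and (−18, −7).
Chord length = distance between (−2, −15) and (−18, −7) = √320 = 8√5.

8√5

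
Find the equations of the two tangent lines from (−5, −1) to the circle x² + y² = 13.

3x − 2y = −13 and 2x + 3y = −13

A line y − (−1) = m(x − (−5)) is tangent when its distance from (0, 0) is √13:
(5m − (1))² = 13(m² + 1)
6m² − 5m − 6 = 0, so m = 3/2 or m = −2/3.
Through (−5, −1) these give 3x − 2y = −13 and 2x + 3y = −13.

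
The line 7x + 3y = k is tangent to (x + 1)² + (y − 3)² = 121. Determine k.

For a tangent, require d(centre, line) = r = 11.
|7·(−1) + 3·3 − k| / √58 = 11
|k − (2)| = 11√58.

k = 2 ± 11√58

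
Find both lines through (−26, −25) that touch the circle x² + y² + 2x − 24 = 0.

Write the tangent as mx − y + (−25 − m·(−26)) = 0 and set its distance from the centre to 5:
[m·(25) − (25)]² = 25(m² + 1)
12m² − 25m + 12 = 0, so m = 4/3 or m = 3/4.
Through (−26, −25) these give 4x − 3y = −29 and 3x − 4y = 22.

4x − 3y = −29 and 3x − 4y = 22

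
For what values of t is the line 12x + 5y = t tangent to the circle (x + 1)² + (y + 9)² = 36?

t = −135 or t = 21

For a tangent, require d(centre, line) = r = 6.
|12·(−1) + 5·(−9) − t| / √169 = 6
|t − (−57)| = 6·13, so t = 21 or t = −135.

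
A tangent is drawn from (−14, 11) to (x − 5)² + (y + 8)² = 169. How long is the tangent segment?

√553

With centre O = (5, −8), |OP|² = 722 and r² = 169.
The tangent meets the radius at right angles, so tangent² = |PO|² − r² = 722 − 169 = 553.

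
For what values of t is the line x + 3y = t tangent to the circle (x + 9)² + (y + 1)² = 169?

t = −12 ± 13√10

Tangency holds when the distance from the centre (−9, −1) to the line equals the radius 13:
|1·(−9) + 3·(−1) − t| / √10 = 13
|t − (−12)| = 13√10.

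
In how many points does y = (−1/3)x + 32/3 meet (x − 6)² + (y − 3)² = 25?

0

d² = (1·6 + 3·3 − (32))²/10 = 289/10; r² = 25.
Since d² > r², the line lies outside the circle.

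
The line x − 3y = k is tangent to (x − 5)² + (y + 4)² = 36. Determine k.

Tangency holds when the distance from the centre (5, −4) to the line equals the radius 6:
|1·5 − 3·(−4) − k| / √10 = 6
|k − (17)| = 6√10.

k = 17 ± 6√10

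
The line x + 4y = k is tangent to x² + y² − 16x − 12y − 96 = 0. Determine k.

The line touches the circle iff its distance from (8, 6) is 14:
|1·8 + 4·6 − k| / √17 = 14
|k − (32)| = 14√17.

k = 32 ± 14√17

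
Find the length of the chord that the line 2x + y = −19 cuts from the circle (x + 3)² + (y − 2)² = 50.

The distance from (−3, 2) to the line is 15/√5, and r² = 50.
Half the chord is √(r² − d²) = √(5), so the full chord is 2√5.

2√5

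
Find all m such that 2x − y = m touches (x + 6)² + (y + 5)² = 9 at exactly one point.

The line touches the circle iff its distance from (−6, −5) is 3:
|2·(−6) − 1·(−5) − m| / √5 = 3
|m − (−7)| = 3√5.

m = −7 ± 3√5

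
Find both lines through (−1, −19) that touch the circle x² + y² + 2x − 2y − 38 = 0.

Let a tangent through (−1, −19) have slope m. Its distance from (−1, 1) must equal 2√10:
[m·(0) − (20)]² = 40(m² + 1)
m² − 9 = 0, so m = 3 or m = −3.
With m = 3: 3x − y = 16. With m = −3: 3x + y = −22.

3x − y = 16 and 3x + y = −22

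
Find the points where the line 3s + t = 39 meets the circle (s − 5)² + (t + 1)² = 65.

(12, 3) and (13, 0)

Substitute t = −3s + 39:
10s² − 250s + 1560 = 0  ⟹  s² − 25s + 156 = 0
s = 13 or s = 12, giving (13, 0) and (12, 3).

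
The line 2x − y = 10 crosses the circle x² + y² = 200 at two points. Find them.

Substitute y = 2x − 10:
5x² − 40x − 100 = 0  ⟹  x² − 8x − 20 = 0
x = 10 or x = −2, giving (10, 10) and (−2, −14).

(−2, −14) and (10, 10)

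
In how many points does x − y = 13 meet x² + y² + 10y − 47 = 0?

Substituting the line into the circle gives 2x² − 16x − 8 = 0.
Δ = 256 − (−64) = 320.
Two real roots: the line is a secant.

2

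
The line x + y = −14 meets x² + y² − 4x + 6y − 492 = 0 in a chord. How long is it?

29√2

Express y = −x − 14 and substitute into the circle:
2x² + 18x − 380 = 0  ⟹  x² + 9x − 190 = 0
x = 10 or x = −19, giving (10, −24) and (−19, 5).
|(10, −24) − (−19, 5)| = √((29)² + (−29)²) = 29√2.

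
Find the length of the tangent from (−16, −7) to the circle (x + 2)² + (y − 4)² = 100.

Centre (−2, 4), r² = 100. |PO|² = (−14)² + (−11)² = 317.
Power of the point: PT² = |PO|² − r² = 217, so PT = √217.

√217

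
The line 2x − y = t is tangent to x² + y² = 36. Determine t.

For a tangent, require d(centre, line) = r = 6.
|2·0 − 1·0 − t| / √5 = 6
|t| = 6√5.

t = ±6√5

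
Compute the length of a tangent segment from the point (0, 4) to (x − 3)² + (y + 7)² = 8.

With centre O = (3, −7), |OP|² = 130 and r² = 8.
The tangent meets the radius at right angles, so tangent² = |PO|² − r² = 130 − 8 = 122.

√122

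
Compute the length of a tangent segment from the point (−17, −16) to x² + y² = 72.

√473

Centre (0, 0), r² = 72. |PO|² = (−17)² + (−16)² = 545.
Power of the point: PT² = |PO|² − r² = 473, so PT = √473.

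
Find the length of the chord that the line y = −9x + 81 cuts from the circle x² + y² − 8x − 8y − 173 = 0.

Express y = −9x + 81 and substitute into the circle:
82x² − 1394x + 5740 = 0  ⟹  x² − 17x + 70 = 0
x = 10 or x = 7, giving (10, −9) and (7, 18).
|(10, −9) − (7, 18)| = √((3)² + (−27)²) = 3√82.

3√82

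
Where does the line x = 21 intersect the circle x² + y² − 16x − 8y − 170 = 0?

(21, −5) and (21, 13)

The line gives x = 21. Substituting into the circle:
y² − 8y − 65 = 0
y = 13 or y = −5, giving (21, 13) and (21, −5).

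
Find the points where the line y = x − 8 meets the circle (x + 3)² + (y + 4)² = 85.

Express y = x − 8 and substitute into the circle:
2x² − 2x − 60 = 0  ⟹  x² − x − 30 = 0
x = 6 or x = −5, giving (6, −2) and (−5, −13).

(−5, −13) and (6, −2)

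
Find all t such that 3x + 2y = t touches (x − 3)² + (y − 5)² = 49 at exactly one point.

t = 19 ± 7√13

The line touches the circle iff its distance from (3, 5) is 7:
|3·3 + 2·5 − t| / √13 = 7
|t − (19)| = 7√13.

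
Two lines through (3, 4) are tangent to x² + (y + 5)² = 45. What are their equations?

2x + y = 10 and x − 2y = −5

Let a tangent through (3, 4) have slope m. Its distance from (0, −5) must equal 3√5:
[m·(−3) − (−9)]² = 45(m² + 1)
2m² + 3m − 2 = 0, so m = −2 or m = 1/2.
With m = −2: 2x + y = 10. With m = 1/2: x − 2y = −5.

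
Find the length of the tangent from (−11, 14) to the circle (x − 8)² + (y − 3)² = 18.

4√29

Centre (8, 3), r² = 18. |PO|² = (−19)² + (11)² = 482.
The tangent meets the radius at right angles, so tangent² = |PO|² − r² = 482 − 18 = 464.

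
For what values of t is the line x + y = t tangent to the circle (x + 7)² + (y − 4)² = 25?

Tangency holds when the distance from the centre (−7, 4) to the line equals the radius 5:
|1·(−7) + 1·4 − t| / √2 = 5
|t − (−3)| = 5√2.

t = −3 ± 5√2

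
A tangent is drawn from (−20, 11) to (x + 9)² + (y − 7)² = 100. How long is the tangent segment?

With centre O = (−9, 7), |OP|² = 137 and r² = 100.
The tangent meets the radius at right angles, so tangent² = |PO|² − r² = 137 − 100 = 37.

√37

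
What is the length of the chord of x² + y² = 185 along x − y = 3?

19√2

From the line, y = x − 3. Substituting:
2x² − 6x − 176 = 0  ⟹  x² − 3x − 88 = 0
x = 11 or x = −8, giving (11, 8) and (−8, −11).
|(11, 8) − (−8, −11)| = √((19)² + (19)²) = 19√2.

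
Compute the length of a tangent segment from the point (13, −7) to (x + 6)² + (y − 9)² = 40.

√577

The centre is (−6, 9) and r = 2√10. The square of the distance from P to the centre is 361 + 256 = 617.
By the tangent–radius right angle, tangent length = √(|PO|² − r²) = √577.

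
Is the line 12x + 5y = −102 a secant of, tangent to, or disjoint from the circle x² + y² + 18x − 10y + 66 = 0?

secant

d² = (12·(−9) + 5·5 − (−102))²/169 = 361/169; r² = 40.
Since d² < r², the line cuts the circle twice.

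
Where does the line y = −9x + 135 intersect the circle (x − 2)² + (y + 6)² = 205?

(15, 0) and (16, −9)

From the line, y = −9x + 135. Substituting:
82x² − 2542x + 19680 = 0  ⟹  x² − 31x + 240 = 0
x = 16 or x = 15, giving (16, −9) and (15, 0).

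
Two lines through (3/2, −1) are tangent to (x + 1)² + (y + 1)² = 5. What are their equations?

Let a tangent through (3/2, −1) have slope m. Its distance from (−1, −1) must equal √5:
(−5/2m − (0))² = 5(m² + 1)
m² − 4 = 0, so m = 2 or m = −2.
Through (3/2, −1) these give 2x − y = 4 and 2x + y = 2.

2x − y = 4 and 2x + y = 2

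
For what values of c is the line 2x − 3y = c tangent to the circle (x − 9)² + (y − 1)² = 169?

Tangency holds when the distance from the centre (9, 1) to the line equals the radius 13:
|2·9 − 3·1 − c| / √13 = 13
|c − (15)| = 13√13.

c = 15 ± 13√13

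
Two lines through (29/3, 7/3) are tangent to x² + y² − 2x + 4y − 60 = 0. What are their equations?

Write the tangent as mx − y + (7/3 − m·(29/3)) = 0 and set its distance from the centre to √65:
(−26/3m − (−13/3))² = 65(m² + 1)
7m² − 52m − 32 = 0, so m = 8 or m = −4/7.
Through (29/3, 7/3) these give 8x − y = 75 and 4x + 7y = 55.

8x − y = 75 and 4x + 7y = 55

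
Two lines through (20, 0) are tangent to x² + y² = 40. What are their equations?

Let a tangent through (20, 0) have slope m. Its distance from (0, 0) must equal 2√10:
(−20m − (0))² = 40(m² + 1)
9m² − 1 = 0, so m = −1/3 or m = 1/3.
Through (20, 0) these give x + 3y = 20 and x − 3y = 20.

x + 3y = 20 and x − 3y = 20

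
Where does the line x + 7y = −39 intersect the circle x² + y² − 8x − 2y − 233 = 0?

Substitute y = (−39 − x)/7:
50x² − 300x − 9350 = 0  ⟹  x² − 6x − 187 = 0
x = 17 or x = −11, giving (17, −8) and (−11, −4).

(−11, −4) and (17, −8)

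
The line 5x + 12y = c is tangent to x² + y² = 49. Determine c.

c = −91 or c = 91

Tangency holds when the distance from the centre (0, 0) to the line equals the radius 7:
|5·0 + 12·0 − c| / √169 = 7
|c| = 7·13, so c = 91 or c = −91.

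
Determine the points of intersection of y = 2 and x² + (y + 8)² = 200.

Substitute y = 2:
x² − 100 = 0
x = 10 or x = −10, giving (10, 2) and (−10, 2).

(−10, 2) and (10, 2)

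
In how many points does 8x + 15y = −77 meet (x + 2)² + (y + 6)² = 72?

2

Substituting the line into the circle gives 289x² + 692x − 15131 = 0.
Δ = 478864 − (−17491436) = 17970300.
Two real roots: the line is a secant.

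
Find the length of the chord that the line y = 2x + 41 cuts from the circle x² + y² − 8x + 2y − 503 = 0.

Centre (4, −1), r² = 520. Perpendicular distance d from centre to line = |50| / √5 = 50/√5.
Half the chord is √(r² − d²) = √(20), so the full chord is 4√5.

4√5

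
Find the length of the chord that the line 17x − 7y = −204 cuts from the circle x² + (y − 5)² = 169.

Substitute y = (204 + 17x)/7:
338x² + 5746x + 20280 = 0  ⟹  x² + 17x + 60 = 0
x = −5 or x = −12, giving (−5, 17) and (−12, 0).
|(−5, 17) − (−12, 0)| = √((7)² + (17)²) = 13√2.

13√2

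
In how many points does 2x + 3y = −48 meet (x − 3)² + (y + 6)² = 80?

0

Centre (3, −6), r² = 80. Distance² from centre to line = (36)²/13 = 1296/13.
Since d² > r², the line lies outside the circle.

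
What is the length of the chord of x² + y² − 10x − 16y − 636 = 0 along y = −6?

46

The distance from (5, 8) to the line is 14, and r² = 725.
Half the chord is √(r² − d²) = √(529), so the full chord is 46.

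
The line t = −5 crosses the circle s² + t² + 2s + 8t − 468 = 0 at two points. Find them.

(−23, −5) and (21, −5)

Substitute t = −5:
s² + 2s − 483 = 0
s = 21 or s = −23, giving (21, −5) and (−23, −5).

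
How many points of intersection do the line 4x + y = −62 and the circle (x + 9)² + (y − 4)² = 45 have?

0

Centre (−9, 4), r² = 45. Distance² from centre to line = (30)²/17 = 900/17.
Since d² > r², the line lies outside the circle.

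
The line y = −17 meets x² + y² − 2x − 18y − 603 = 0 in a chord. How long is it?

6

The distance from (1, 9) to the line is 26, and r² = 685.
Chord = 2√(r² − d²) = 2·√(9) = 6.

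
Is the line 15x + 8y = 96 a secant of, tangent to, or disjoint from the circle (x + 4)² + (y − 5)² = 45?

Substituting the line into the circle gives 289x² − 1168x + 1280 = 0.
Δ = 1364224 − 1479680 = −115456.
No real roots: the line does not meet the circle.

disjoint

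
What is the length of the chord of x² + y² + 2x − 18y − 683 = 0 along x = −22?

36

Centre (−1, 9), r² = 765. Perpendicular distance d from centre to line = |21| / √1 = 21.
Chord = 2√(r² − d²) = 2·√(324) = 36.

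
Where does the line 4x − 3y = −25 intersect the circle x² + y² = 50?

(−7, −1) and (−1, 7)

Express y = (25 + 4x)/3 and substitute into the circle:
25x² + 200x + 175 = 0  ⟹  x² + 8x + 7 = 0
x = −1 or x = −7, giving (−1, 7) and (−7, −1).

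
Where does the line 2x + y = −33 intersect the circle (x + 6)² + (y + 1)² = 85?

(−15, −3) and (−13, −7)

Express y = −2x − 33 and substitute into the circle:
5x² + 140x + 975 = 0  ⟹  x² + 28x + 195 = 0
x = −13 or x = −15, giving (−13, −7) and (−15, −3).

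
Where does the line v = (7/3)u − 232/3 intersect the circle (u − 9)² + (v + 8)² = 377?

Substitute v = (−232 + 7u)/3:
58u² − 3074u + 40600 = 0  ⟹  u² − 53u + 700 = 0
u = 28 or u = 25, giving (28, −12) and (25, −19).

(25, −19) and (28, −12)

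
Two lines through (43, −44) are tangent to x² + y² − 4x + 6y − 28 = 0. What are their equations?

5x + 4y = 39 and 4x + 5y = −48

Let a tangent through (43, −44) have slope m. Its distance from (2, −3) must equal √41:
[m·(−41) − (41)]² = 41(m² + 1)
20m² + 41m + 20 = 0, so m = −5/4 or m = −4/5.
Through (43, −44) these give 5x + 4y = 39 and 4x + 5y = −48.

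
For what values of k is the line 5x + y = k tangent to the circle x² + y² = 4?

The line touches the circle iff its distance from (0, 0) is 2:
|5·0 + 1·0 − k| / √26 = 2
|k| = 2√26.

k = ±2√26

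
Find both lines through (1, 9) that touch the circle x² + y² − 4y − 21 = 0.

3x − 4y = −33 and 4x + 3y = 31

Let a tangent through (1, 9) have slope m. Its distance from (0, 2) must equal 5:
[m·(−1) − (−7)]² = 25(m² + 1)
12m² + 7m − 12 = 0, so m = 3/4 or m = −4/3.
Through (1, 9) these give 3x − 4y = −33 and 4x + 3y = 31.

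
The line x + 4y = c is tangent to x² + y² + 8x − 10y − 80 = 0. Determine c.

c = 16 ± 11√17

For a tangent, require d(centre, line) = r = 11.
|1·(−4) + 4·5 − c| / √17 = 11
|c − (16)| = 11√17.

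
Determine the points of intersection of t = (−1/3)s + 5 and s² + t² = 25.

(0, 5) and (3, 4)

Express t = (15 − s)/3 and substitute into the circle:
10s² − 30s = 0  ⟹  s² − 3s = 0
s = 3 or s = 0, giving (3, 4) and (0, 5).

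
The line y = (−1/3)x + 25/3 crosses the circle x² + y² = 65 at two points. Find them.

(1, 8) and (4, 7)

Substitute y = (25 − x)/3:
10x² − 50x + 40 = 0  ⟹  x² − 5x + 4 = 0
x = 4 or x = 1, giving (4, 7) and (1, 8).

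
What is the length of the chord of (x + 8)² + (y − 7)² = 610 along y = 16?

The distance from (−8, 7) to the line is 9, and r² = 610.
Chord = 2√(r² − d²) = 2·√(529) = 46.

46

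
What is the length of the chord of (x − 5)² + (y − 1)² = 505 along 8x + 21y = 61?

2√505

The distance from (5, 1) to the line is 0/√505, and r² = 505.
Chord = 2√(r² − d²) = 2·√(505) = 2√505.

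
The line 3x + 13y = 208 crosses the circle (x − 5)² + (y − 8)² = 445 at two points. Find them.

(−13, 19) and (26, 10)

Express y = (208 − 3x)/13 and substitute into the circle:
178x² − 2314x − 60164 = 0  ⟹  x² − 13x − 338 = 0
x = 26 or x = −13, giving (26, 10) and (−13, 19).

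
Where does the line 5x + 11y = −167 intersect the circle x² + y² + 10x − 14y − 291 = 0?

(−18, −7) and (−7, −12)

Substitute y = (−167 − 5x)/11:
146x² + 3650x + 18396 = 0  ⟹  x² + 25x + 126 = 0
x = −7 or x = −18, giving (−7, −12) and (−18, −7).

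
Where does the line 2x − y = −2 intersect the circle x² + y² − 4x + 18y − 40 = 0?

(−8, −14) and (0, 2)

From the line, y = 2x + 2. Substituting:
5x² + 40x = 0  ⟹  x² + 8x = 0
x = 0 or x = −8, giving (0, 2) and (−8, −14).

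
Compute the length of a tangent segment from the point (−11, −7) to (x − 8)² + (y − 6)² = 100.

Centre (8, 6), r² = 100. |PO|² = (−19)² + (−13)² = 530.
By the tangent–radius right angle, tangent length = √(|PO|² − r²) = √430.

√430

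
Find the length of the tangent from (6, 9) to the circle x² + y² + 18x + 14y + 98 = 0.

Centre (−9, −7), r² = 32. |PO|² = (15)² + (16)² = 481.
By the tangent–radius right angle, tangent length = √(|PO|² − r²) = √449.

√449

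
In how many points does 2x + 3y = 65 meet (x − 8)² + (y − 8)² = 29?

0

Substituting the line into the circle gives 13x² − 308x + 1996 = 0.
Discriminant = (−308)² − 4·13·(1996) = −8928 < 0.
No real roots: the line does not meet the circle.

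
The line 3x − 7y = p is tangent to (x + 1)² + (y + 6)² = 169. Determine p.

p = 39 ± 13√58

For a tangent, require d(centre, line) = r = 13.
|3·(−1) − 7·(−6) − p| / √58 = 13
|p − (39)| = 13√58.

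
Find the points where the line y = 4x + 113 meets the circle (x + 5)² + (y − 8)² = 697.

(−29, −3) and (−21, 29)

From the line, y = 4x + 113. Substituting:
17x² + 850x + 10353 = 0  ⟹  x² + 50x + 609 = 0
x = −21 or x = −29, giving (−21, 29) and (−29, −3).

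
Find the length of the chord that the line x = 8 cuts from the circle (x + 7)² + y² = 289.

Centre (−7, 0), r² = 289. Perpendicular distance d from centre to line = |−15| / √1 = 15.
Half the chord is √(r² − d²) = √(64), so the full chord is 16.

16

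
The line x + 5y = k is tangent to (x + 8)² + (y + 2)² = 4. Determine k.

k = −18 ± 2√26

The line touches the circle iff its distance from (−8, −2) is 2:
|1·(−8) + 5·(−2) − k| / √26 = 2
|k − (−18)| = 2√26.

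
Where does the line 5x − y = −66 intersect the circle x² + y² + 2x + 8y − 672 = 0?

Substitute y = 5x + 66:
26x² + 702x + 4212 = 0  ⟹  x² + 27x + 162 = 0
x = −9 or x = −18, giving (−9, 21) and (−18, −24).

(−18, −24) and (−9, 21)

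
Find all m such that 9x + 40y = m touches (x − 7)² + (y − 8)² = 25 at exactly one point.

m = 178 or m = 588

The line touches the circle iff its distance from (7, 8) is 5:
|9·7 + 40·8 − m| / √1681 = 5
|m − (383)| = 5·41, so m = 588 or m = 178.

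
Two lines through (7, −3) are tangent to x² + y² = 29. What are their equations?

A line y − (−3) = m(x − (7)) is tangent when its distance from (0, 0) is √29:
[m·(−7) − (3)]² = 29(m² + 1)
10m² + 21m − 10 = 0, so m = −5/2 or m = 2/5.
Through (7, −3) these give 5x + 2y = 29 and 2x − 5y = 29.

5x + 2y = 29 and 2x − 5y = 29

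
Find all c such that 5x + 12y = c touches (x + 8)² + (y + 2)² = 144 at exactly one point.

For a tangent, require d(centre, line) = r = 12.
|5·(−8) + 12·(−2) − c| / √169 = 12
|c − (−64)| = 12·13, so c = 92 or c = −220.

c = −220 or c = 92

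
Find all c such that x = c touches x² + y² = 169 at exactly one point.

c = −13 or c = 13

Tangency holds when the distance from the centre (0, 0) to the line equals the radius 13:
|1·0 + 0·0 − c| / √1 = 13
|c| = 13, so c = 13 or c = −13.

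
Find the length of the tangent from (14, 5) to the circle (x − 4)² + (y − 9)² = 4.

With centre O = (4, 9), |OP|² = 116 and r² = 4.
The tangent meets the radius at right angles, so tangent² = |PO|² − r² = 116 − 4 = 112.

4√7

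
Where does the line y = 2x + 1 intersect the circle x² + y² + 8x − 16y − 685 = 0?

Express y = 2x + 1 and substitute into the circle:
5x² − 20x − 700 = 0  ⟹  x² − 4x − 140 = 0
x = 14 or x = −10, giving (14, 29) and (−10, −19).

(−10, −19) and (14, 29)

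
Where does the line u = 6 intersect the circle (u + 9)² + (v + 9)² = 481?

(6, −25) and (6, 7)

The line gives u = 6. Substituting into the circle:
v² + 18v − 175 = 0
v = 7 or v = −25, giving (6, 7) and (6, −25).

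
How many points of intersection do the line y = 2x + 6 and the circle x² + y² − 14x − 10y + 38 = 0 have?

0

Substituting the line into the circle gives 5x² − 10x + 14 = 0.
Δ = 100 − 280 = −180.
No real roots: the line does not meet the circle.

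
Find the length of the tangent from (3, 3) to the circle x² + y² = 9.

3

With centre O = (0, 0), |OP|² = 18 and r² = 9.
The tangent meets the radius at right angles, so tangent² = |PO|² − r² = 18 − 9 = 9.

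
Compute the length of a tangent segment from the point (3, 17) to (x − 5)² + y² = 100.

Centre (5, 0), r² = 100. |PO|² = (−2)² + (17)² = 293.
Power of the point: PT² = |PO|² − r² = 193, so PT = √193.

√193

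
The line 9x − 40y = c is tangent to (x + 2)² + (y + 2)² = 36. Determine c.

c = −184 or c = 308

The line touches the circle iff its distance from (−2, −2) is 6:
|9·(−2) − 40·(−2) − c| / √1681 = 6
|c − (62)| = 6·41, so c = 308 or c = −184.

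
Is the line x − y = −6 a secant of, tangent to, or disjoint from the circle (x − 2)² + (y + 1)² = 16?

disjoint

Substituting the line into the circle gives 2x² + 10x + 37 = 0.
Discriminant = (10)² − 4·2·(37) = −196 < 0.
No real roots: the line does not meet the circle.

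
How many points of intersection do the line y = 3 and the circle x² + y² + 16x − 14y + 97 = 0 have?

d² = (0·(−8) + 1·7 − (3))² = 16; r² = 16.
Since d² = r², the line is tangent.

1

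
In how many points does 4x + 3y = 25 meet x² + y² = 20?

0

d² = (4·0 + 3·0 − (25))²/25 = 25; r² = 20.
Since d² > r², the line lies outside the circle.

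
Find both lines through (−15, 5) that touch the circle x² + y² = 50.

x + y = −10 and x − 7y = −50

Write the tangent as mx − y + (5 − m·(−15)) = 0 and set its distance from the centre to 5√2:
(15m − (−5))² = 50(m² + 1)
7m² + 6m − 1 = 0, so m = −1 or m = 1/7.
Through (−15, 5) these give x + y = −10 and x − 7y = −50.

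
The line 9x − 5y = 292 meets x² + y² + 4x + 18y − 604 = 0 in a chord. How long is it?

√106

From the line, y = (−292 + 9x)/5. Substituting:
106x² − 4346x + 43884 = 0  ⟹  x² − 41x + 414 = 0
x = 23 or x = 18, giving (23, −17) and (18, −26).
Chord length = distance between (23, −17) and (18, −26) = √106 = √106.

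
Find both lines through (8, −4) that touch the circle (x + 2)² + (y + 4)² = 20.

A line y − (−4) = m(x − (8)) is tangent when its distance from (−2, −4) is 2√5:
(−10m − (0))² = 20(m² + 1)
4m² − 1 = 0, so m = 1/2 or m = −1/2.
With m = 1/2: x − 2y = 16. With m = −1/2: x + 2y = 0.

x − 2y = 16 and x + 2y = 0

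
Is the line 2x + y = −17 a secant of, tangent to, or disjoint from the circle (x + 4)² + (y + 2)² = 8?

Centre (−4, −2), r² = 8. Distance² from centre to line = (7)²/5 = 49/5.
Since d² > r², the line lies outside the circle.

disjoint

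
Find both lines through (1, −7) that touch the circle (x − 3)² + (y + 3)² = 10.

x − 3y = 22 and 3x + y = −4

A line y − (−7) = m(x − (1)) is tangent when its distance from (3, −3) is √10:
[m·(2) − (4)]² = 10(m² + 1)
3m² + 8m − 3 = 0, so m = 1/3 or m = −3.
With m = 1/3: x − 3y = 22. With m = −3: 3x + y = −4.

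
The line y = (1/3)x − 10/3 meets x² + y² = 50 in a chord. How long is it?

Centre (0, 0), r² = 50. Perpendicular distance d from centre to line = |−10| / √10 = 10/√10.
Chord = 2√(r² − d²) = 2·√(40) = 4√10.

4√10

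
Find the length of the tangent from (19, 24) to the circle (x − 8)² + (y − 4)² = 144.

√377

The centre is (8, 4) and r = 12. The square of the distance from P to the centre is 121 + 400 = 521.
By the tangent–radius right angle, tangent length = √(|PO|² − r²) = √377.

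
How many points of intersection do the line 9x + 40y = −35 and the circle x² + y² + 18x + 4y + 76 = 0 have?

0

d² = (9·(−9) + 40·(−2) − (−35))²/1681 = 15876/1681; r² = 9.
Since d² > r², the line lies outside the circle.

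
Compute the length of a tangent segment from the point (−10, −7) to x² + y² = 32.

With centre O = (0, 0), |OP|² = 149 and r² = 32.
Power of the point: PT² = |PO|² − r² = 117, so PT = 3√13.

3√13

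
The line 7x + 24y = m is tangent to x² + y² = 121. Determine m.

Tangency holds when the distance from the centre (0, 0) to the line equals the radius 11:
|7·0 + 24·0 − m| / √625 = 11
|m| = 11·25, so m = 275 or m = −275.

m = −275 or m = 275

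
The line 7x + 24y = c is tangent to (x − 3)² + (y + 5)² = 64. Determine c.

c = −299 or c = 101

The line touches the circle iff its distance from (3, −5) is 8:
|7·3 + 24·(−5) − c| / √625 = 8
|c − (−99)| = 8·25, so c = 101 or c = −299.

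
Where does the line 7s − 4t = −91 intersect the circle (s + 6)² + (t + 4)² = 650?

Substitute t = (91 + 7s)/4:
65s² + 1690s + 1625 = 0  ⟹  s² + 26s + 25 = 0
s = −1 or s = −25, giving (−1, 21) and (−25, −21).

(−25, −21) and (−1, 21)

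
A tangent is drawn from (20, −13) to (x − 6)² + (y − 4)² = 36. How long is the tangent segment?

The centre is (6, 4) and r = 6. The square of the distance from P to the centre is 196 + 289 = 485.
The tangent meets the radius at right angles, so tangent² = |PO|² − r² = 485 − 36 = 449.

√449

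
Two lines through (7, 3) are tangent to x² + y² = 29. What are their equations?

2x + 5y = 29 and 5x − 2y = 29

A line y − (3) = m(x − (7)) is tangent when its distance from (0, 0) is √29:
[m·(−7) − (−3)]² = 29(m² + 1)
10m² − 21m − 10 = 0, so m = −2/5 or m = 5/2.
Through (7, 3) these give 2x + 5y = 29 and 5x − 2y = 29.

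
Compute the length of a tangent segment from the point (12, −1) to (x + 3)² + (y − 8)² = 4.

√302

Centre (−3, 8), r² = 4. |PO|² = (15)² + (−9)² = 306.
Power of the point: PT² = |PO|² − r² = 302, so PT = √302.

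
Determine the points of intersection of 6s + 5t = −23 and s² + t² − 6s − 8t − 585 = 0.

Substitute t = (−23 − 6s)/5:
61s² + 366s − 13176 = 0  ⟹  s² + 6s − 216 = 0
s = 12 or s = −18, giving (12, −19) and (−18, 17).

(−18, 17) and (12, −19)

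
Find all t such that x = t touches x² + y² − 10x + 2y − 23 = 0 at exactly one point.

t = −2 or t = 12

For a tangent, require d(centre, line) = r = 7.
|1·5 + 0·(−1) − t| / √1 = 7
|t − (5)| = 7, so t = 12 or t = −2.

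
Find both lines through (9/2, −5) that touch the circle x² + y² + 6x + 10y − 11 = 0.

2x − y = 14 and 2x + y = 4

A line y − (−5) = m(x − (9/2)) is tangent when its distance from (−3, −5) is 3√5:
(−15/2m − (0))² = 45(m² + 1)
m² − 4 = 0, so m = 2 or m = −2.
Through (9/2, −5) these give 2x − y = 14 and 2x + y = 4.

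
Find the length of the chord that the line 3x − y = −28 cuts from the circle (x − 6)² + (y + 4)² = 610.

From the line, y = 3x + 28. Substituting:
10x² + 180x + 450 = 0  ⟹  x² + 18x + 45 = 0
x = −3 or x = −15, giving (−3, 19) and (−15, −17).
Chord length = distance between (−3, 19) and (−15, −17) = √1440 = 12√10.

12√10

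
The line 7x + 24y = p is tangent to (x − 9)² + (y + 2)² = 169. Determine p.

p = −310 or p = 340

Tangency holds when the distance from the centre (9, −2) to the line equals the radius 13:
|7·9 + 24·(−2) − p| / √625 = 13
|p − (15)| = 13·25, so p = 340 or p = −310.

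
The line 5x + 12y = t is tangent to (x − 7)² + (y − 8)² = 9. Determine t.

The line touches the circle iff its distance from (7, 8) is 3:
|5·7 + 12·8 − t| / √169 = 3
|t − (131)| = 3·13, so t = 170 or t = 92.

t = 92 or t = 170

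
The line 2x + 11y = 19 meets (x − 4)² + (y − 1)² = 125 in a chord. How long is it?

From the line, y = (19 − 2x)/11. Substituting:
125x² − 1000x − 13125 = 0  ⟹  x² − 8x − 105 = 0
x = 15 or x = −7, giving (15, −1) and (−7, 3).
|(15, −1) − (−7, 3)| = √((22)² + (−4)²) = 10√5.

10√5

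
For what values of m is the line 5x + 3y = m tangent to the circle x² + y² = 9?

The line touches the circle iff its distance from (0, 0) is 3:
|5·0 + 3·0 − m| / √34 = 3
|m| = 3√34.

m = ±3√34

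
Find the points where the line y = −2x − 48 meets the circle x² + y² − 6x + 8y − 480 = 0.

Substitute y = −2x − 48:
5x² + 170x + 1440 = 0  ⟹  x² + 34x + 288 = 0
x = −16 or x = −18, giving (−16, −16) and (−18, −12).

(−18, −12) and (−16, −16)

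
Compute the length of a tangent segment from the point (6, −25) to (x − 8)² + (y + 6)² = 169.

Centre (8, −6), r² = 169. |PO|² = (−2)² + (−19)² = 365.
Power of the point: PT² = |PO|² − r² = 196, so PT = 14.

14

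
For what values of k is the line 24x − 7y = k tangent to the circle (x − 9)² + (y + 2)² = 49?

For a tangent, require d(centre, line) = r = 7.
|24·9 − 7·(−2) − k| / √625 = 7
|k − (230)| = 7·25, so k = 405 or k = 55.

k = 55 or k = 405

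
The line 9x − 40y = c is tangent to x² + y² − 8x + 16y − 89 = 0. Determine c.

For a tangent, require d(centre, line) = r = 13.
|9·4 − 40·(−8) − c| / √1681 = 13
|c − (356)| = 13·41, so c = 889 or c = −177.

c = −177 or c = 889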